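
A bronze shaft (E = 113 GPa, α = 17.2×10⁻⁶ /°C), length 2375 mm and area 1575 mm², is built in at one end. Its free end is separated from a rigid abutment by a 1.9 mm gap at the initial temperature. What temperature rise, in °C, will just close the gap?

ΔT ≈ 46.5 °C

The gap closes when αΔT L = 1.9 mm, since the shaft is still unstressed at that instant.
So ΔT = g/(αL) = 1.9/(17.2×10⁻⁶ × 2375) = 46.51 °C.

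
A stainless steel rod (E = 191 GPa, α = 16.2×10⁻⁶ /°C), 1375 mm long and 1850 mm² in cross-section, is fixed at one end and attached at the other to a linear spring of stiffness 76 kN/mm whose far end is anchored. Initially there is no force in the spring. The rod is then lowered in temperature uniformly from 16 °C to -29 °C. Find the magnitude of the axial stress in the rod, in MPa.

The unrestrained thermal change is αΔT L = 16.2×10⁻⁶ × 45 × 1375 = 1.002 mm.
Let P be the tensile force in the spring. The rod extends elastically by PL/(AE) and the spring stretches by P/k; together these equal δ_free.
P [ L/(AE) + 1/k ] = δ_free → P [ 1375/(1850×191×10³) + 1/(76×10³) ] = 1.002.
P = 1.002 / 1.705×10⁻⁵ = 58790 N.
σ = P/A = 58790/1850 = 31.78 MPa.

σ ≈ 31.8 MPa (tensile)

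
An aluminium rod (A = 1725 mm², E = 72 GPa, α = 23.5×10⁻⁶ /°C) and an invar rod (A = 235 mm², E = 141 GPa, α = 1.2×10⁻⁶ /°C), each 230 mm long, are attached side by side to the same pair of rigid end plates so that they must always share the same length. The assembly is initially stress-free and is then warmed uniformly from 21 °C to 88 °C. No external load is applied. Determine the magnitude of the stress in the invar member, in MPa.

σ ≈ 166 MPa (tensile)

Equilibrium of a rigid end plate with no external load gives equal and opposite internal forces ±P in the two members. Since α_{aluminium} > α_{invar}, heating drives the aluminium into compression and the invar into tension.
Setting the final lengths equal and cancelling L: (α₁ − α₂)ΔT = P/(A₁E₁) + P/(A₂E₂).
|α₁ − α₂|·ΔT = 22.3×10⁻⁶ × 67 = 0.001494.
1/(A₁E₁) + 1/(A₂E₂) = 1/(1725×72×10³) + 1/(235×141×10³) = 3.823×10⁻⁸ N⁻¹.
P = 0.001494 / 3.823×10⁻⁸ = 39080 N = 39.08 kN.
σ_{invar} = P/A₂ = 39080/235 = 166.3 MPa, tensile.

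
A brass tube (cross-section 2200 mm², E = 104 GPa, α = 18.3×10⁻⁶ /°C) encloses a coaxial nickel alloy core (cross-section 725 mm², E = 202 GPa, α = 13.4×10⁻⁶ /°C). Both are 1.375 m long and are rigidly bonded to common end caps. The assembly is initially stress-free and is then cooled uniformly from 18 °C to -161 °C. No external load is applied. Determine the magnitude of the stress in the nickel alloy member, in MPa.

Both members must finish at the same length. With the larger α, the brass tends to over-contract; the plates restrain it, putting the brass in tension and the nickel alloy in compression. With no external load the two internal forces are equal and opposite, magnitude P.
Setting the final lengths equal and cancelling L: (α₁ − α₂)ΔT = P/(A₁E₁) + P/(A₂E₂).
|α₁ − α₂|·ΔT = 4.9×10⁻⁶ × 179 = 0.0008771.
1/(A₁E₁) + 1/(A₂E₂) = 1/(2200×104×10³) + 1/(725×202×10³) = 1.12×10⁻⁸ N⁻¹.
So P = 0.0008771 / 1.12×10⁻⁸ = 78.32 kN.
σ_{nickel alloy} = P/A₂ = 78320/725 = 108 MPa, compressive.

σ ≈ 108 MPa (compressive)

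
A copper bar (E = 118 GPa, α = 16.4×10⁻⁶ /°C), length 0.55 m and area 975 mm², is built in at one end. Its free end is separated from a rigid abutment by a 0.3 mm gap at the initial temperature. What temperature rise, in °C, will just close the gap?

The gap closes when αΔT L = 0.3 mm, since the bar is still unstressed at that instant.
ΔT = 0.3 / (16.4×10⁻⁶ × 550) = 33.26 °C.

ΔT ≈ 33.3 °C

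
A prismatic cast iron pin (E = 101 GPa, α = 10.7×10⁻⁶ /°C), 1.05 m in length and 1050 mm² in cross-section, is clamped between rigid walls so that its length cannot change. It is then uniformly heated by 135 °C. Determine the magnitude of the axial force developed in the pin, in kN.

P ≈ 153 kN (compressive)

With zero net strain, σ = E·αΔT = 101 GPa × 10.7×10⁻⁶ × 135 = 145.9 MPa.
Axial force P = σA = 145.9 × 1050 = 153200 N = 153.2 kN, compressive.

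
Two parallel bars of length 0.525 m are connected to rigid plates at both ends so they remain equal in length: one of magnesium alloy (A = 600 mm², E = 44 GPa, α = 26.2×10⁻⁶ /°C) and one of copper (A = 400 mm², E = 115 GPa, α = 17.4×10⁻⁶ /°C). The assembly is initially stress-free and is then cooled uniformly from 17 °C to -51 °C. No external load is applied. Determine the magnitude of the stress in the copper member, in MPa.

Both members must finish at the same length. With the larger α, the magnesium alloy tends to over-contract; the plates restrain it, putting the magnesium alloy in tension and the copper in compression. With no external load the two internal forces are equal and opposite, magnitude P.
Compatibility of the two members (thermal + elastic change equal): (α₁ − α₂)ΔT = P·[1/(A₁E₁) + 1/(A₂E₂)].
|α₁ − α₂|·ΔT = 8.8×10⁻⁶ × 68 = 0.0005984.
1/(A₁E₁) + 1/(A₂E₂) = 1/(600×44×10³) + 1/(400×115×10³) = 5.962×10⁻⁸ N⁻¹.
P = 0.0005984 / 5.962×10⁻⁸ = 10040 N = 10.04 kN.
σ_{copper} = P/A₂ = 10040/400 = 25.09 MPa, compressive.

σ ≈ 25.1 MPa (compressive)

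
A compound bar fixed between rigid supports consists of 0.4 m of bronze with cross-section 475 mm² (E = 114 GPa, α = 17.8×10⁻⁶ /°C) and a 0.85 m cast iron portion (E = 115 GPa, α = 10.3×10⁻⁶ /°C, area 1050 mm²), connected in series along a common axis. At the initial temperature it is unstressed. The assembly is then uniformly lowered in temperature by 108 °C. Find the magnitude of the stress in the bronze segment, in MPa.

σ ≈ 250 MPa (tensile)

Free thermal contraction of the whole bar: Σ αᵢΔT Lᵢ = 17.8×10⁻⁶×108×400 + 10.3×10⁻⁶×108×850 = 1.714 mm.
The walls prevent any net length change, so an axial force P (same in every segment) develops. Compatibility: P · Σ Lᵢ/(AᵢEᵢ) = δ_free.
The series flexibility is Σ Lᵢ/(AᵢEᵢ) = 400/(475×114×10³) + 850/(1050×115×10³) = 1.443×10⁻⁵ mm/N.
So P = 1.714 / 1.443×10⁻⁵ = 118.8 kN, tensile.
σ_{bronze} = P / A = 118800 / 475 = 250.2 MPa.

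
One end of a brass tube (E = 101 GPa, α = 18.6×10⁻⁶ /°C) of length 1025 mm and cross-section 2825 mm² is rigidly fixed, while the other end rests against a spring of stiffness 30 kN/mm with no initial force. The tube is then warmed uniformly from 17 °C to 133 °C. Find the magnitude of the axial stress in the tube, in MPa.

σ ≈ 21.2 MPa (compressive)

The unrestrained thermal change is αΔT L = 18.6×10⁻⁶ × 116 × 1025 = 2.212 mm.
With a force P in the spring, the elastic change of the tube is PL/(AE) and that of the spring is P/k; compatibility requires their sum to equal δ_free.
So P = δ_free / [L/(AE) + 1/k] = 2.212 / [ 1025/(2825×101×10³) + 1/(30×10³) ].
P = 2.212 / 3.693×10⁻⁵ = 59890 N.
σ = P/A = 59890/2825 = 21.2 MPa.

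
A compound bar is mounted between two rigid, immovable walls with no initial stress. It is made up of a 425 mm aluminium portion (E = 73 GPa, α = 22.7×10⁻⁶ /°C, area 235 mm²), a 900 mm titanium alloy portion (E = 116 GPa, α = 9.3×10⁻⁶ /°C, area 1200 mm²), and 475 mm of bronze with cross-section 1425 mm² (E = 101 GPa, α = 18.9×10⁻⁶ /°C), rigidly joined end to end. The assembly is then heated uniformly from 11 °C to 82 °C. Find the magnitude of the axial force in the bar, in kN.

P ≈ 55.5 kN (compressive)

If the supports were absent, the total length change would be Σ αᵢΔT Lᵢ = 22.7×10⁻⁶×71×425 + 9.3×10⁻⁶×71×900 + 18.9×10⁻⁶×71×475 = 1.917 mm.
The rigid supports impose zero overall length change; the single axial force P common to all segments must satisfy P Σ Lᵢ/(AᵢEᵢ) = δ_free.
The series flexibility is Σ Lᵢ/(AᵢEᵢ) = 425/(235×73×10³) + 900/(1200×116×10³) + 475/(1425×101×10³) = 3.454×10⁻⁵ mm/N.
So P = 1.917 / 3.454×10⁻⁵ = 55.49 kN, compressive.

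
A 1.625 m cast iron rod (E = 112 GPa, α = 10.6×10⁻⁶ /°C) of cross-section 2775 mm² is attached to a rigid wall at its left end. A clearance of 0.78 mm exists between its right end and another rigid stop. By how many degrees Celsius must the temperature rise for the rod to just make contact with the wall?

The gap closes when αΔT L = 0.78 mm, since the rod is still unstressed at that instant.
So ΔT = g/(αL) = 0.78/(10.6×10⁻⁶ × 1625) = 45.28 °C.

ΔT ≈ 45.3 °C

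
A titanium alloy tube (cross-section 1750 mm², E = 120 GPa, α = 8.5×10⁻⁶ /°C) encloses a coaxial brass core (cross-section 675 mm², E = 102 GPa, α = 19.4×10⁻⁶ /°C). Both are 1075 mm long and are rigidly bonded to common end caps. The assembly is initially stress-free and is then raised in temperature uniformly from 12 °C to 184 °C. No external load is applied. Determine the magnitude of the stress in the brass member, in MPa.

Equilibrium of a rigid end plate with no external load gives equal and opposite internal forces ±P in the two members. Since α_{brass} > α_{titanium alloy}, heating drives the brass into compression and the titanium alloy into tension.
Compatibility of the two members (thermal + elastic change equal): (α₁ − α₂)ΔT = P·[1/(A₁E₁) + 1/(A₂E₂)].
|α₁ − α₂|·ΔT = 10.9×10⁻⁶ × 172 = 0.001875.
1/(A₁E₁) + 1/(A₂E₂) = 1/(1750×120×10³) + 1/(675×102×10³) = 1.929×10⁻⁸ N⁻¹.
So P = 0.001875 / 1.929×10⁻⁸ = 97.21 kN.
σ_{brass} = P/A₂ = 97210/675 = 144 MPa, compressive.

σ ≈ 144 MPa (compressive)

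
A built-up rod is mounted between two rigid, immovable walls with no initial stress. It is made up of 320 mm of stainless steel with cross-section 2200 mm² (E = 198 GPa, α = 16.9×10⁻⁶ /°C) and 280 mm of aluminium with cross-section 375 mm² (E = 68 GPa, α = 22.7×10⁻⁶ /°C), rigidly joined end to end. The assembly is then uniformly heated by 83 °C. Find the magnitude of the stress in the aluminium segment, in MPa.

With the walls removed the bar would change length by δ_free = Σ αᵢΔT Lᵢ = 16.9×10⁻⁶×83×320 + 22.7×10⁻⁶×83×280 = 0.9764 mm.
Since the ends are fixed, an axial force P builds up, equal in every segment, with P · Σ Lᵢ/(AᵢEᵢ) = δ_free.
The series flexibility is Σ Lᵢ/(AᵢEᵢ) = 320/(2200×198×10³) + 280/(375×68×10³) = 1.172×10⁻⁵ mm/N.
P = 0.9764 / 1.172×10⁻⁵ = 83350 N = 83.35 kN, compressive.
σ_{aluminium} = P / A = 83350 / 375 = 222.3 MPa.

σ ≈ 222 MPa (compressive)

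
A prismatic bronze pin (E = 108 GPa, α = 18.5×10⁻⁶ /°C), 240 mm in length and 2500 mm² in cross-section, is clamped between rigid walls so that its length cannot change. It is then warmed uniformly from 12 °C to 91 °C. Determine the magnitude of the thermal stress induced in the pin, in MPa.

With length fixed, the mechanical strain must cancel the thermal strain αΔT = 18.5×10⁻⁶ × 79 = 1461.5×10⁻⁶.
σ = EαΔT = 108×10³ × 18.5×10⁻⁶ × 79 = 157.8 MPa (compressive; the pin is trying to expand).

σ ≈ 158 MPa (compressive)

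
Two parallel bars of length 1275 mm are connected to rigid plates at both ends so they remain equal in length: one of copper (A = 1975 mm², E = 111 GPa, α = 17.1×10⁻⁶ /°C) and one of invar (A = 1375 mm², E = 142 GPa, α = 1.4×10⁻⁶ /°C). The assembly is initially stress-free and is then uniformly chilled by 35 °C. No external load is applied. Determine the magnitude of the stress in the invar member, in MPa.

Both members must finish at the same length. With the larger α, the copper tends to over-contract; the plates restrain it, putting the copper in tension and the invar in compression. With no external load the two internal forces are equal and opposite, magnitude P.
Setting the final lengths equal and cancelling L: (α₁ − α₂)ΔT = P/(A₁E₁) + P/(A₂E₂).
|α₁ − α₂|·ΔT = 15.7×10⁻⁶ × 35 = 0.0005495.
1/(A₁E₁) + 1/(A₂E₂) = 1/(1975×111×10³) + 1/(1375×142×10³) = 9.683×10⁻⁹ N⁻¹.
P = 0.0005495 / 9.683×10⁻⁹ = 56750 N = 56.75 kN.
σ_{invar} = P/A₂ = 56750/1375 = 41.27 MPa, compressive.

σ ≈ 41.3 MPa (compressive)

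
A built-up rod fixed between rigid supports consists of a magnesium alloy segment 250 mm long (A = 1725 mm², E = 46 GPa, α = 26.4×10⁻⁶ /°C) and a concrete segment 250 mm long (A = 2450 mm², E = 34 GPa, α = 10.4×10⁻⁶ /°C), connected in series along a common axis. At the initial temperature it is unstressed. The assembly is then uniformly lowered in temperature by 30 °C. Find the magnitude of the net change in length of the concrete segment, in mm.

With the walls removed the bar would change length by δ_free = Σ αᵢΔT Lᵢ = 26.4×10⁻⁶×30×250 + 10.4×10⁻⁶×30×250 = 0.276 mm.
The rigid supports impose zero overall length change; the single axial force P common to all segments must satisfy P Σ Lᵢ/(AᵢEᵢ) = δ_free.
The series flexibility is Σ Lᵢ/(AᵢEᵢ) = 250/(1725×46×10³) + 250/(2450×34×10³) = 6.152×10⁻⁶ mm/N.
So P = 0.276 / 6.152×10⁻⁶ = 44.86 kN, tensile.
For the concrete segment, free thermal change = 10.4×10⁻⁶×30×250 = 0.078 mm and elastic change from P = 44860×250/(2450×34×10³) = 0.1346 mm; these oppose, so the net change is 0.0566 mm (segment lengthens).

|ΔL| ≈ 0.0566 mm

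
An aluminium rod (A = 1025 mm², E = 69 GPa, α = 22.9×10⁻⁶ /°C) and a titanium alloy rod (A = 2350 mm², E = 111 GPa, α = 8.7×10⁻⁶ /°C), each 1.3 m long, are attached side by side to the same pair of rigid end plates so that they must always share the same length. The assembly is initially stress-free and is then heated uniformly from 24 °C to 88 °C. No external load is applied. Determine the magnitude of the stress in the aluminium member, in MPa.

σ ≈ 49.3 MPa (compressive)

Equilibrium of a rigid end plate with no external load gives equal and opposite internal forces ±P in the two members. Since α_{aluminium} > α_{titanium alloy}, heating drives the aluminium into compression and the titanium alloy into tension.
Setting the final lengths equal and cancelling L: (α₁ − α₂)ΔT = P/(A₁E₁) + P/(A₂E₂).
|α₁ − α₂|·ΔT = 14.2×10⁻⁶ × 64 = 0.0009088.
1/(A₁E₁) + 1/(A₂E₂) = 1/(1025×69×10³) + 1/(2350×111×10³) = 1.797×10⁻⁸ N⁻¹.
P = 0.0009088 / 1.797×10⁻⁸ = 50570 N = 50.57 kN.
σ_{aluminium} = P/A₁ = 50570/1025 = 49.33 MPa, compressive.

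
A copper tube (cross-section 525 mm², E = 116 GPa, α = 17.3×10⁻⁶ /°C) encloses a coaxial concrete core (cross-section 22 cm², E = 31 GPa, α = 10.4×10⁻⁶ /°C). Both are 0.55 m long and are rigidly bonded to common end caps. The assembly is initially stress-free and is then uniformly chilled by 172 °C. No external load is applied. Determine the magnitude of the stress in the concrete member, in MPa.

Equilibrium of a rigid end plate with no external load gives equal and opposite internal forces ±P in the two members. Since α_{copper} > α_{concrete}, cooling drives the copper into tension and the concrete into compression.
Equating the net (thermal + elastic) strains gives |α₁ − α₂|·ΔT = P·[1/(A₁E₁) + 1/(A₂E₂)].
|α₁ − α₂|·ΔT = 6.9×10⁻⁶ × 172 = 0.001187.
1/(A₁E₁) + 1/(A₂E₂) = 1/(525×116×10³) + 1/(2200×31×10³) = 3.108×10⁻⁸ N⁻¹.
P = 0.001187 / 3.108×10⁻⁸ = 38180 N = 38.18 kN.
σ_{concrete} = P/A₂ = 38180/2200 = 17.36 MPa, compressive.

σ ≈ 17.4 MPa (compressive)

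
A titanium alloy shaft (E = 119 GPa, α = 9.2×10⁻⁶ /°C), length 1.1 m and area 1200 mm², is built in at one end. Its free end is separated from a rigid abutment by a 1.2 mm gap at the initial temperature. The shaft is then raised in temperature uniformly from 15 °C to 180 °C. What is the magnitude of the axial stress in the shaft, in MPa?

Unrestrained expansion: δ_free = αΔT L = 9.2×10⁻⁶ × 165 × 1100 = 1.67 mm.
The gap closes (δ_free > 1.2 mm) and the wall then resists a further 1.67 − 1.2 = 0.4698 mm of expansion.
Compatibility: PL/(AE) = 0.4698 mm, so σ = P/A = E × (0.4698/1100) = 50.82 MPa.

σ ≈ 50.8 MPa (compressive)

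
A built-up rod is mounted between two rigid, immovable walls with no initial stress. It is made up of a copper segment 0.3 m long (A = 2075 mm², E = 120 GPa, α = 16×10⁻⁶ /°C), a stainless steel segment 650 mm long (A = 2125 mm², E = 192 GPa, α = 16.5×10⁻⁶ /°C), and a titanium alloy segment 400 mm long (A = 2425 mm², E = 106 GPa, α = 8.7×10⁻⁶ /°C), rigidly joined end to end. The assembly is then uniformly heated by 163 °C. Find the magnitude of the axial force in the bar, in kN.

P ≈ 711 kN (compressive)

If the supports were absent, the total length change would be Σ αᵢΔT Lᵢ = 16×10⁻⁶×163×300 + 16.5×10⁻⁶×163×650 + 8.7×10⁻⁶×163×400 = 3.098 mm.
Since the ends are fixed, an axial force P builds up, equal in every segment, with P · Σ Lᵢ/(AᵢEᵢ) = δ_free.
The series flexibility is Σ Lᵢ/(AᵢEᵢ) = 300/(2075×120×10³) + 650/(2125×192×10³) + 400/(2425×106×10³) = 4.354×10⁻⁶ mm/N.
P = 3.098 / 4.354×10⁻⁶ = 711500 N = 711.5 kN, compressive.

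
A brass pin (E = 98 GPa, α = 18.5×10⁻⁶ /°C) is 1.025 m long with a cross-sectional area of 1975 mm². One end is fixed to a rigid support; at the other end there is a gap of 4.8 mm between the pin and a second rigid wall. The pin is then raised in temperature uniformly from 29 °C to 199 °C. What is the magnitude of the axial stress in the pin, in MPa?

σ ≈ 0 MPa

Free thermal elongation = αΔT L = 18.5×10⁻⁶ × 170 × 1025 = 3.224 mm.
This is smaller than the 4.8 mm clearance, so the pin expands freely without reaching the stop — the stress is zero.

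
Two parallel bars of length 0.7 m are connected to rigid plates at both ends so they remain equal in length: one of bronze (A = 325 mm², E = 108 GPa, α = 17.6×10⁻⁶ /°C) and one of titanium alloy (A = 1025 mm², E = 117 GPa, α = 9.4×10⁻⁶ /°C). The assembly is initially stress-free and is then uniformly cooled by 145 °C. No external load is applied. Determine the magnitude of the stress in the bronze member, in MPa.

Equilibrium of a rigid end plate with no external load gives equal and opposite internal forces ±P in the two members. Since α_{bronze} > α_{titanium alloy}, cooling drives the bronze into tension and the titanium alloy into compression.
Equating the net (thermal + elastic) strains gives |α₁ − α₂|·ΔT = P·[1/(A₁E₁) + 1/(A₂E₂)].
|α₁ − α₂|·ΔT = 8.2×10⁻⁶ × 145 = 0.001189.
1/(A₁E₁) + 1/(A₂E₂) = 1/(325×108×10³) + 1/(1025×117×10³) = 3.683×10⁻⁸ N⁻¹.
So P = 0.001189 / 3.683×10⁻⁸ = 32.28 kN.
σ_{bronze} = P/A₁ = 32280/325 = 99.34 MPa, tensile.

σ ≈ 99.3 MPa (tensile)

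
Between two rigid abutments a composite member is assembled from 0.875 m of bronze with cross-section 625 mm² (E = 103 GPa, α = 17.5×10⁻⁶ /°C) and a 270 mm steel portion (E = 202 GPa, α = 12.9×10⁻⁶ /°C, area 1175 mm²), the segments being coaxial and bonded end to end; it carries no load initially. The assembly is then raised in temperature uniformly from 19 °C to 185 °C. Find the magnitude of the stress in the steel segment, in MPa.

σ ≈ 180 MPa (compressive)

With the walls removed the bar would change length by δ_free = Σ αᵢΔT Lᵢ = 17.5×10⁻⁶×166×875 + 12.9×10⁻⁶×166×270 = 3.12 mm.
The rigid supports impose zero overall length change; the single axial force P common to all segments must satisfy P Σ Lᵢ/(AᵢEᵢ) = δ_free.
Σ Lᵢ/(AᵢEᵢ) = 875/(625×103×10³) + 270/(1175×202×10³) = 1.473×10⁻⁵ mm/N.
Hence P = δ_free / Σ(L/AE) = 3.12/1.473×10⁻⁵ = 211.8 kN (compressive).
σ_{steel} = P / A = 211800 / 1175 = 180.3 MPa.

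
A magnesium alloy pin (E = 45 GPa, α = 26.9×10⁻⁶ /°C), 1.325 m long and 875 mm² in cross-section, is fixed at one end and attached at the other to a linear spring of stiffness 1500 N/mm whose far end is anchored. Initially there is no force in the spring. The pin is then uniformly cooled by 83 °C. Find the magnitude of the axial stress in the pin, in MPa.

σ ≈ 4.83 MPa (tensile)

If the spring were absent the pin would shorten by αΔT L = 26.9×10⁻⁶ × 83 × 1325 = 2.958 mm.
With a force P in the spring, the elastic change of the pin is PL/(AE) and that of the spring is P/k; compatibility requires their sum to equal δ_free.
P [ L/(AE) + 1/k ] = δ_free → P [ 1325/(875×45×10³) + 1/(1500) ] = 2.958.
P = 2.958 / 0.0007003 = 4224 N.
σ = P/A = 4224/875 = 4.828 MPa.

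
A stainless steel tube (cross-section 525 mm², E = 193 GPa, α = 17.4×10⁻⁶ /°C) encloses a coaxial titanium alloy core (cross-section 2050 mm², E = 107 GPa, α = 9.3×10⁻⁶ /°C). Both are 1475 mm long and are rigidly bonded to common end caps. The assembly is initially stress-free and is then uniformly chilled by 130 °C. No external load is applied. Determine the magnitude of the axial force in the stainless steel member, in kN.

Equilibrium of a rigid end plate with no external load gives equal and opposite internal forces ±P in the two members. Since α_{stainless steel} > α_{titanium alloy}, cooling drives the stainless steel into tension and the titanium alloy into compression.
Equating the net (thermal + elastic) strains gives |α₁ − α₂|·ΔT = P·[1/(A₁E₁) + 1/(A₂E₂)].
|α₁ − α₂|·ΔT = 8.1×10⁻⁶ × 130 = 0.001053.
1/(A₁E₁) + 1/(A₂E₂) = 1/(525×193×10³) + 1/(2050×107×10³) = 1.443×10⁻⁸ N⁻¹.
So P = 0.001053 / 1.443×10⁻⁸ = 72.98 kN.

P ≈ 73 kN (tensile in the stainless steel)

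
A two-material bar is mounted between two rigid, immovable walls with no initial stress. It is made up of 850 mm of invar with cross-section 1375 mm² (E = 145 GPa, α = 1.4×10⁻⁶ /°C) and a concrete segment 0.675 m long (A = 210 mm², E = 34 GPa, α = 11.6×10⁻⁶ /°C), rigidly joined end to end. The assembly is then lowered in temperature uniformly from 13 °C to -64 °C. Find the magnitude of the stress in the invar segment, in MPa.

σ ≈ 5.11 MPa (tensile)

If the supports were absent, the total length change would be Σ αᵢΔT Lᵢ = 1.4×10⁻⁶×77×850 + 11.6×10⁻⁶×77×675 = 0.6945 mm.
Since the ends are fixed, an axial force P builds up, equal in every segment, with P · Σ Lᵢ/(AᵢEᵢ) = δ_free.
Σ Lᵢ/(AᵢEᵢ) = 850/(1375×145×10³) + 675/(210×34×10³) = 9.88×10⁻⁵ mm/N.
So P = 0.6945 / 9.88×10⁻⁵ = 7.03 kN, tensile.
σ_{invar} = P / A = 7030 / 1375 = 5.112 MPa.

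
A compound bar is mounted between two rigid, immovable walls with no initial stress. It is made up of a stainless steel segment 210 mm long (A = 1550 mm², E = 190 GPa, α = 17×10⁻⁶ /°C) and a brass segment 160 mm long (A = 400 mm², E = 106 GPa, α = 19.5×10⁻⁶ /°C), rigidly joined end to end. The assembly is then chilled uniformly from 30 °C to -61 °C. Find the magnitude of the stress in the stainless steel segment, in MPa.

σ ≈ 87.5 MPa (tensile)

If the supports were absent, the total length change would be Σ αᵢΔT Lᵢ = 17×10⁻⁶×91×210 + 19.5×10⁻⁶×91×160 = 0.6088 mm.
Since the ends are fixed, an axial force P builds up, equal in every segment, with P · Σ Lᵢ/(AᵢEᵢ) = δ_free.
Σ Lᵢ/(AᵢEᵢ) = 210/(1550×190×10³) + 160/(400×106×10³) = 4.487×10⁻⁶ mm/N.
So P = 0.6088 / 4.487×10⁻⁶ = 135.7 kN, tensile.
σ_{stainless steel} = P / A = 135700 / 1550 = 87.54 MPa.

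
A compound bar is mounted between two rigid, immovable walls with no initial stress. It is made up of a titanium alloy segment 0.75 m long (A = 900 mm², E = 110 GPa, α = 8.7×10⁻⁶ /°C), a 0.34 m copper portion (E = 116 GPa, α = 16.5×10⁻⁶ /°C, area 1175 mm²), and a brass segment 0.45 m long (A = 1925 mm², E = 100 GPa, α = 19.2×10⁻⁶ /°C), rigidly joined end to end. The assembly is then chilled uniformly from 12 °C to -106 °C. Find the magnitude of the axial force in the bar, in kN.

P ≈ 198 kN (tensile)

If the supports were absent, the total length change would be Σ αᵢΔT Lᵢ = 8.7×10⁻⁶×118×750 + 16.5×10⁻⁶×118×340 + 19.2×10⁻⁶×118×450 = 2.451 mm.
The walls prevent any net length change, so an axial force P (same in every segment) develops. Compatibility: P · Σ Lᵢ/(AᵢEᵢ) = δ_free.
The series flexibility is Σ Lᵢ/(AᵢEᵢ) = 750/(900×110×10³) + 340/(1175×116×10³) + 450/(1925×100×10³) = 1.241×10⁻⁵ mm/N.
So P = 2.451 / 1.241×10⁻⁵ = 197.6 kN, tensile.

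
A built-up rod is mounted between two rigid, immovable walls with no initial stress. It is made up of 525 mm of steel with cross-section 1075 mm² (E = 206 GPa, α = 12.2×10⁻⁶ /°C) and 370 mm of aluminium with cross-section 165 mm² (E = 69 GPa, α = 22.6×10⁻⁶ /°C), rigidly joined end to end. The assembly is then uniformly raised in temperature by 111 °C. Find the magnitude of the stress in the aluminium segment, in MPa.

With the walls removed the bar would change length by δ_free = Σ αᵢΔT Lᵢ = 12.2×10⁻⁶×111×525 + 22.6×10⁻⁶×111×370 = 1.639 mm.
The rigid supports impose zero overall length change; the single axial force P common to all segments must satisfy P Σ Lᵢ/(AᵢEᵢ) = δ_free.
Σ Lᵢ/(AᵢEᵢ) = 525/(1075×206×10³) + 370/(165×69×10³) = 3.487×10⁻⁵ mm/N.
Hence P = δ_free / Σ(L/AE) = 1.639/3.487×10⁻⁵ = 47.01 kN (compressive).
σ_{aluminium} = P / A = 47010 / 165 = 284.9 MPa.

σ ≈ 285 MPa (compressive)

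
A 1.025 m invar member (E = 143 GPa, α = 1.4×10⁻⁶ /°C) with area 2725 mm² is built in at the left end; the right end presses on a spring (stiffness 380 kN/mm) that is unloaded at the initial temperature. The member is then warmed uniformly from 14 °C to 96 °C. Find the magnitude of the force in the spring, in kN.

P ≈ 22.4 kN

If the spring were absent the member would lengthen by αΔT L = 1.4×10⁻⁶ × 82 × 1025 = 0.1177 mm.
With a force P in the spring, the elastic change of the member is PL/(AE) and that of the spring is P/k; compatibility requires their sum to equal δ_free.
P [ L/(AE) + 1/k ] = δ_free → P [ 1025/(2725×143×10³) + 1/(380×10³) ] = 0.1177.
P = 0.1177 / 5.262×10⁻⁶ = 22360 N.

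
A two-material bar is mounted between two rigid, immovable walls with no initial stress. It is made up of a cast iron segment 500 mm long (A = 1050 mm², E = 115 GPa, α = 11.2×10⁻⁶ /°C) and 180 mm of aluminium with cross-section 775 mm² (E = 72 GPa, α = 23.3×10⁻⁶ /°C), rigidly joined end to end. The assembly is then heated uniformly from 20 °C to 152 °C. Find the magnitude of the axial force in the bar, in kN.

If the supports were absent, the total length change would be Σ αᵢΔT Lᵢ = 11.2×10⁻⁶×132×500 + 23.3×10⁻⁶×132×180 = 1.293 mm.
The walls prevent any net length change, so an axial force P (same in every segment) develops. Compatibility: P · Σ Lᵢ/(AᵢEᵢ) = δ_free.
The series flexibility is Σ Lᵢ/(AᵢEᵢ) = 500/(1050×115×10³) + 180/(775×72×10³) = 7.367×10⁻⁶ mm/N.
P = 1.293 / 7.367×10⁻⁶ = 175500 N = 175.5 kN, compressive.

P ≈ 175 kN (compressive)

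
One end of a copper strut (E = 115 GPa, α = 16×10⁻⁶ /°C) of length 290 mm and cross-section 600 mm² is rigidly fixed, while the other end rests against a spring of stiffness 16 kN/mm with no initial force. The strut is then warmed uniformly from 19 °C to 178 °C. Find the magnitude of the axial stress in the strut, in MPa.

σ ≈ 18.4 MPa (compressive)

If the spring were absent the strut would lengthen by αΔT L = 16×10⁻⁶ × 159 × 290 = 0.7378 mm.
Let P be the compressive force at the spring. The strut shortens elastically by PL/(AE) and the spring compresses by P/k; together these equal δ_free.
P [ L/(AE) + 1/k ] = δ_free → P [ 290/(600×115×10³) + 1/(16×10³) ] = 0.7378.
P = 0.7378 / 6.67×10⁻⁵ = 11060 N.
σ = P/A = 11060/600 = 18.43 MPa.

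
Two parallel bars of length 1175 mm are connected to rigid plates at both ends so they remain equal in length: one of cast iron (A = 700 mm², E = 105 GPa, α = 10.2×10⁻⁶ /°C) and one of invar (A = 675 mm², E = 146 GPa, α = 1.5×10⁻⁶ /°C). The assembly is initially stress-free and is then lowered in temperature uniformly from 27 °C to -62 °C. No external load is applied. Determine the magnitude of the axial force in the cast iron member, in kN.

The cast iron has the larger α, so on cooling it would change length more than the invar if both were free. The rigid plates force a common final length, so the cast iron is put into tension and the invar into compression, with equal and opposite forces P (no external load).
Compatibility of the two members (thermal + elastic change equal): (α₁ − α₂)ΔT = P·[1/(A₁E₁) + 1/(A₂E₂)].
|α₁ − α₂|·ΔT = 8.7×10⁻⁶ × 89 = 0.0007743.
1/(A₁E₁) + 1/(A₂E₂) = 1/(700×105×10³) + 1/(675×146×10³) = 2.375×10⁻⁸ N⁻¹.
So P = 0.0007743 / 2.375×10⁻⁸ = 32.6 kN.

P ≈ 32.6 kN (tensile in the cast iron)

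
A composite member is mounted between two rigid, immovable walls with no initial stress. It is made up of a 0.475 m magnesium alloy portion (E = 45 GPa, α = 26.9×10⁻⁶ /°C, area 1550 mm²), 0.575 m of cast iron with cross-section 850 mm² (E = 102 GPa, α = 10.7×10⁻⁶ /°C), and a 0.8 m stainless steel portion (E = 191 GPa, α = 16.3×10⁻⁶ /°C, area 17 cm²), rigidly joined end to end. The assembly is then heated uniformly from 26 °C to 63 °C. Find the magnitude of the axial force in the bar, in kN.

P ≈ 74.4 kN (compressive)

If the supports were absent, the total length change would be Σ αᵢΔT Lᵢ = 26.9×10⁻⁶×37×475 + 10.7×10⁻⁶×37×575 + 16.3×10⁻⁶×37×800 = 1.183 mm.
The rigid supports impose zero overall length change; the single axial force P common to all segments must satisfy P Σ Lᵢ/(AᵢEᵢ) = δ_free.
The series flexibility is Σ Lᵢ/(AᵢEᵢ) = 475/(1550×45×10³) + 575/(850×102×10³) + 800/(1700×191×10³) = 1.591×10⁻⁵ mm/N.
So P = 1.183 / 1.591×10⁻⁵ = 74.37 kN, compressive.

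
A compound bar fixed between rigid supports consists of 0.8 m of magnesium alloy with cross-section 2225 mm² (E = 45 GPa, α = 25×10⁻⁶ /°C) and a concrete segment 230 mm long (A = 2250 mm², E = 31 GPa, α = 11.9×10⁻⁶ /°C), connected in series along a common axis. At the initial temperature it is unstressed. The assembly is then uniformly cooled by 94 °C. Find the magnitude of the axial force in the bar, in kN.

With the walls removed the bar would change length by δ_free = Σ αᵢΔT Lᵢ = 25×10⁻⁶×94×800 + 11.9×10⁻⁶×94×230 = 2.137 mm.
Since the ends are fixed, an axial force P builds up, equal in every segment, with P · Σ Lᵢ/(AᵢEᵢ) = δ_free.
Σ Lᵢ/(AᵢEᵢ) = 800/(2225×45×10³) + 230/(2250×31×10³) = 1.129×10⁻⁵ mm/N.
Hence P = δ_free / Σ(L/AE) = 2.137/1.129×10⁻⁵ = 189.3 kN (tensile).

P ≈ 189 kN (tensile)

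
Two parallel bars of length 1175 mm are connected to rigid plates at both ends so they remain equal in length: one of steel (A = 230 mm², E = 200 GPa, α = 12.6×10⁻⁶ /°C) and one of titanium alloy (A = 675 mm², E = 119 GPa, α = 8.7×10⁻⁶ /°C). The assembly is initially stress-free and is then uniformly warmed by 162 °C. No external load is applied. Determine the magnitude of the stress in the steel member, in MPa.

σ ≈ 80.3 MPa (compressive)

The steel has the larger α, so on heating it would change length more than the titanium alloy if both were free. The rigid plates force a common final length, so the steel is put into compression and the titanium alloy into tension, with equal and opposite forces P (no external load).
Setting the final lengths equal and cancelling L: (α₁ − α₂)ΔT = P/(A₁E₁) + P/(A₂E₂).
|α₁ − α₂|·ΔT = 3.9×10⁻⁶ × 162 = 0.0006318.
1/(A₁E₁) + 1/(A₂E₂) = 1/(230×200×10³) + 1/(675×119×10³) = 3.419×10⁻⁸ N⁻¹.
So P = 0.0006318 / 3.419×10⁻⁸ = 18.48 kN.
σ_{steel} = P/A₁ = 18480/230 = 80.35 MPa, compressive.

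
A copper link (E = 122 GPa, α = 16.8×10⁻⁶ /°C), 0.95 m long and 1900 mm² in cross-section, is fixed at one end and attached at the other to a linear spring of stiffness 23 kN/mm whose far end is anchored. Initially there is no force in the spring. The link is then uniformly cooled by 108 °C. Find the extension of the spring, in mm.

δ ≈ 1.58 mm

Free thermal contraction: δ_free = αΔT L = 16.8×10⁻⁶ × 108 × 950 = 1.724 mm.
Let P be the tensile force in the spring. The link extends elastically by PL/(AE) and the spring stretches by P/k; together these equal δ_free.
P [ L/(AE) + 1/k ] = δ_free → P [ 950/(1900×122×10³) + 1/(23×10³) ] = 1.724.
P = 1.724 / 4.758×10⁻⁵ = 36230 N.
Spring extension = P/k = 36230/(23×10³) = 1.575 mm.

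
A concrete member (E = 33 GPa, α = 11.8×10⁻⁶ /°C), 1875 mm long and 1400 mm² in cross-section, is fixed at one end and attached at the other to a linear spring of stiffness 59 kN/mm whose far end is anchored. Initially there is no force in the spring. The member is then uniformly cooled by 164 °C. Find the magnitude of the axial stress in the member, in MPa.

If the spring were absent the member would shorten by αΔT L = 11.8×10⁻⁶ × 164 × 1875 = 3.628 mm.
With a force P in the spring, the elastic change of the member is PL/(AE) and that of the spring is P/k; compatibility requires their sum to equal δ_free.
P [ L/(AE) + 1/k ] = δ_free → P [ 1875/(1400×33×10³) + 1/(59×10³) ] = 3.628.
P = 3.628 / 5.753×10⁻⁵ = 63070 N.
σ = P/A = 63070/1400 = 45.05 MPa.

σ ≈ 45 MPa (tensile)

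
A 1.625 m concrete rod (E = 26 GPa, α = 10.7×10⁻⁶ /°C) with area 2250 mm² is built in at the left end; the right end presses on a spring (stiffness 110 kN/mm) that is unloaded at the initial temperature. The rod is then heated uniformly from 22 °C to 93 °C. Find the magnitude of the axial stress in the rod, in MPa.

σ ≈ 14.9 MPa (compressive)

Free thermal expansion: δ_free = αΔT L = 10.7×10⁻⁶ × 71 × 1625 = 1.235 mm.
Let P be the compressive force at the spring. The rod shortens elastically by PL/(AE) and the spring compresses by P/k; together these equal δ_free.
So P = δ_free / [L/(AE) + 1/k] = 1.235 / [ 1625/(2250×26×10³) + 1/(110×10³) ].
P = 1.235 / 3.687×10⁻⁵ = 33480 N.
σ = P/A = 33480/2250 = 14.88 MPa.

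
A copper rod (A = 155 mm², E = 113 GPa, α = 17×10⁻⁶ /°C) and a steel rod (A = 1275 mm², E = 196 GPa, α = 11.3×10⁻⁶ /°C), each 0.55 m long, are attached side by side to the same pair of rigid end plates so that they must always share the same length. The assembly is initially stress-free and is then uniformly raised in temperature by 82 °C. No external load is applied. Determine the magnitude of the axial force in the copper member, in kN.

The copper has the larger α, so on heating it would change length more than the steel if both were free. The rigid plates force a common final length, so the copper is put into compression and the steel into tension, with equal and opposite forces P (no external load).
Compatibility of the two members (thermal + elastic change equal): (α₁ − α₂)ΔT = P·[1/(A₁E₁) + 1/(A₂E₂)].
|α₁ − α₂|·ΔT = 5.7×10⁻⁶ × 82 = 0.0004674.
1/(A₁E₁) + 1/(A₂E₂) = 1/(155×113×10³) + 1/(1275×196×10³) = 6.11×10⁻⁸ N⁻¹.
So P = 0.0004674 / 6.11×10⁻⁸ = 7.65 kN.

P ≈ 7.65 kN (compressive in the copper)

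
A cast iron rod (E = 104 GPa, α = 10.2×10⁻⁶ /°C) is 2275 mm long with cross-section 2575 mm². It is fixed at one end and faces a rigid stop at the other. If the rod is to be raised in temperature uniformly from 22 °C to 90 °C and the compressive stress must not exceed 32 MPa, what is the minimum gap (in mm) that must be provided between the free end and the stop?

With no wall the rod would lengthen by αΔT L = 10.2×10⁻⁶ × 68 × 2275 = 1.578 mm.
At the allowable stress the elastic shortening the wall may impose is σL/E = 32 × 2275 / (104×10³) = 0.7 mm.
So the gap has to take up the difference, g_min = δ_free − σL/E = 1.578 − 0.7 = 0.8779 mm.

g ≈ 0.878 mm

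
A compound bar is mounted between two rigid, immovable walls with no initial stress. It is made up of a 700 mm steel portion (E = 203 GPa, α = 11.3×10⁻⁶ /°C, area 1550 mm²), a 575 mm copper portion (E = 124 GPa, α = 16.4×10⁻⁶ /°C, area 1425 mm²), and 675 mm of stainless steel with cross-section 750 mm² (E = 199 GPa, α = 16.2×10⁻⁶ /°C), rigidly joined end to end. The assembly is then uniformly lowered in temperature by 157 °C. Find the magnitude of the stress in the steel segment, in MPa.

σ ≈ 286 MPa (tensile)

With the walls removed the bar would change length by δ_free = Σ αᵢΔT Lᵢ = 11.3×10⁻⁶×157×700 + 16.4×10⁻⁶×157×575 + 16.2×10⁻⁶×157×675 = 4.439 mm.
The walls prevent any net length change, so an axial force P (same in every segment) develops. Compatibility: P · Σ Lᵢ/(AᵢEᵢ) = δ_free.
The series flexibility is Σ Lᵢ/(AᵢEᵢ) = 700/(1550×203×10³) + 575/(1425×124×10³) + 675/(750×199×10³) = 1×10⁻⁵ mm/N.
Hence P = δ_free / Σ(L/AE) = 4.439/1×10⁻⁵ = 443.9 kN (tensile).
σ_{steel} = P / A = 443900 / 1550 = 286.4 MPa.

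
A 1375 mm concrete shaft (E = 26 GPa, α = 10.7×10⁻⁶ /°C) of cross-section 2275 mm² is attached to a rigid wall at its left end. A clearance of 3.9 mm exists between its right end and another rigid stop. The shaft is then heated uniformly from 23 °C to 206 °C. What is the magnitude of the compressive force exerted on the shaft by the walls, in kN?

P ≈ 0 kN

Unrestrained expansion: δ_free = αΔT L = 10.7×10⁻⁶ × 183 × 1375 = 2.692 mm.
Since δ_free = 2.69 mm is less than the 3.9 mm gap, the shaft never touches the wall. No axial force develops.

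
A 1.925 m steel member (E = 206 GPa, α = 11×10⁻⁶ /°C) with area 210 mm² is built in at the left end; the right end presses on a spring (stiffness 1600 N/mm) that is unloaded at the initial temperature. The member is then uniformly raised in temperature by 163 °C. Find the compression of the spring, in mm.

The unrestrained thermal change is αΔT L = 11×10⁻⁶ × 163 × 1925 = 3.452 mm.
With a force P in the spring, the elastic change of the member is PL/(AE) and that of the spring is P/k; compatibility requires their sum to equal δ_free.
P [ L/(AE) + 1/k ] = δ_free → P [ 1925/(210×206×10³) + 1/(1600) ] = 3.452.
P = 3.452 / 0.0006695 = 5155 N.
Spring compression = P/k = 5155/(1600) = 3.222 mm.

δ ≈ 3.22 mm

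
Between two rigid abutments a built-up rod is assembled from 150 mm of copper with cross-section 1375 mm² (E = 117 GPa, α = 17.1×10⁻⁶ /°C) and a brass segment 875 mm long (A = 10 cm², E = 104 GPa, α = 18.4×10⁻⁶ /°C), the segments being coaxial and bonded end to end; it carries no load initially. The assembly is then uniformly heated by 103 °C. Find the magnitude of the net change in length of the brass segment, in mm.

If the supports were absent, the total length change would be Σ αᵢΔT Lᵢ = 17.1×10⁻⁶×103×150 + 18.4×10⁻⁶×103×875 = 1.922 mm.
The rigid supports impose zero overall length change; the single axial force P common to all segments must satisfy P Σ Lᵢ/(AᵢEᵢ) = δ_free.
The series flexibility is Σ Lᵢ/(AᵢEᵢ) = 150/(1375×117×10³) + 875/(1000×104×10³) = 9.346×10⁻⁶ mm/N.
Hence P = δ_free / Σ(L/AE) = 1.922/9.346×10⁻⁶ = 205.7 kN (compressive).
For the brass segment, free thermal change = 18.4×10⁻⁶×103×875 = 1.658 mm and elastic change from P = 205700×875/(1000×104×10³) = 1.731 mm; these oppose, so the net change is 0.0724 mm (segment shortens).

|ΔL| ≈ 0.0724 mm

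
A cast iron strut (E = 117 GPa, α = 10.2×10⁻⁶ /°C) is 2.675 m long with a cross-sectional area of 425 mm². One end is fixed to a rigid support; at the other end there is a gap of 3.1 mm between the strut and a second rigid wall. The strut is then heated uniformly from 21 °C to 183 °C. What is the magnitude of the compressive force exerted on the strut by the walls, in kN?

P ≈ 24.5 kN

Free thermal elongation = αΔT L = 10.2×10⁻⁶ × 162 × 2675 = 4.42 mm.
This exceeds the 3.1 mm gap, so the wall pushes back. The portion of expansion that must be recovered elastically is δ_free − gap = 4.42 − 3.1 = 1.32 mm.
That suppressed elongation corresponds to σ = E·Δ/L = 117×10³ × 1.32/2675 = 57.74 MPa.
P = σA = 57.74 × 425 = 24.54 kN.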